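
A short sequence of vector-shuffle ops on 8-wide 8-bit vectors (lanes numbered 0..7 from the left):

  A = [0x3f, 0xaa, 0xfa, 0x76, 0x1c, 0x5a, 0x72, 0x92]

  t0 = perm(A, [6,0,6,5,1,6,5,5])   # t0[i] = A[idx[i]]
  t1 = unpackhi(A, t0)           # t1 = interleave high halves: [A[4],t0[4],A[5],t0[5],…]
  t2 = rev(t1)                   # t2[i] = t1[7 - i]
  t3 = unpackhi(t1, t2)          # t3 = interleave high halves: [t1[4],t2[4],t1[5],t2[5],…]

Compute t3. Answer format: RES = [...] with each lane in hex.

RES = [0x72, 0x72, 0x5a, 0x5a, 0x92, 0xaa, 0x5a, 0x1c]

  t0: 72 3f 72 5a aa 72 5a 5a
  t1: 1c aa 5a 72 72 5a 92 5a
  t2: 5a 92 5a 72 72 5a aa 1c
  t3: 72 72 5a 5a 92 aa 5a 1c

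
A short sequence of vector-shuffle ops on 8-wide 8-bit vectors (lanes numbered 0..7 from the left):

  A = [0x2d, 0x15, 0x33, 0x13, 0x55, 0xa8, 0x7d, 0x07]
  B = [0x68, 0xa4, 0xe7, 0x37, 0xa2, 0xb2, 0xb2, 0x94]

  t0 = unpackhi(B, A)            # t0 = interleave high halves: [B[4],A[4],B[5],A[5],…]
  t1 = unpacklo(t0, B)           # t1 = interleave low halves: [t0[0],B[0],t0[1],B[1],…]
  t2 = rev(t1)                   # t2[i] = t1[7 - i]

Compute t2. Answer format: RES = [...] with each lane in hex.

RES = [ 0x37  0xa8  0xe7  0xb2  0xa4  0x55  0x68  0xa2 ]

t0 = [0xa2, 0x55, 0xb2, 0xa8, 0xb2, 0x7d, 0x94, 0x07]
t1 = [0xa2, 0x68, 0x55, 0xa4, 0xb2, 0xe7, 0xa8, 0x37]
t2 = [0x37, 0xa8, 0xe7, 0xb2, 0xa4, 0x55, 0x68, 0xa2]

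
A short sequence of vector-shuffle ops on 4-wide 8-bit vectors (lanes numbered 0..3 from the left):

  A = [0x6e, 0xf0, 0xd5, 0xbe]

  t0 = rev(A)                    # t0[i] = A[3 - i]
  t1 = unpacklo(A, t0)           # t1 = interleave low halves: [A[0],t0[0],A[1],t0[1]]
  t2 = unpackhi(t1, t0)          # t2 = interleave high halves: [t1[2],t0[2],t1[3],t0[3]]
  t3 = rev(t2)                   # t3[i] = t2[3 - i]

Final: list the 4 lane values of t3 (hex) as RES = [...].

t0 = [0xbe, 0xd5, 0xf0, 0x6e]
t1 = [0x6e, 0xbe, 0xf0, 0xd5]
t2 = [0xf0, 0xf0, 0xd5, 0x6e]
t3 = [0x6e, 0xd5, 0xf0, 0xf0]

RES = [0x6e, 0xd5, 0xf0, 0xf0]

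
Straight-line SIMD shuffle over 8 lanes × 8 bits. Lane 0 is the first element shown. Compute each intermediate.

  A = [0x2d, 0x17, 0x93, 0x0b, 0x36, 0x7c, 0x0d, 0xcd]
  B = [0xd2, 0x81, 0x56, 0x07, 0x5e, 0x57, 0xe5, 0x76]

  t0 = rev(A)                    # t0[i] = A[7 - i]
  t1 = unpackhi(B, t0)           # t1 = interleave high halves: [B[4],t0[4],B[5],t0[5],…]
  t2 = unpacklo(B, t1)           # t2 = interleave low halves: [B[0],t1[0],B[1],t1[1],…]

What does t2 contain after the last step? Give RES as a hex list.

  t0: cd 0d 7c 36 0b 93 17 2d
  t1: 5e 0b 57 93 e5 17 76 2d
  t2: d2 5e 81 0b 56 57 07 93

RES = [ 0xd2  0x5e  0x81  0x0b  0x56  0x57  0x07  0x93 ]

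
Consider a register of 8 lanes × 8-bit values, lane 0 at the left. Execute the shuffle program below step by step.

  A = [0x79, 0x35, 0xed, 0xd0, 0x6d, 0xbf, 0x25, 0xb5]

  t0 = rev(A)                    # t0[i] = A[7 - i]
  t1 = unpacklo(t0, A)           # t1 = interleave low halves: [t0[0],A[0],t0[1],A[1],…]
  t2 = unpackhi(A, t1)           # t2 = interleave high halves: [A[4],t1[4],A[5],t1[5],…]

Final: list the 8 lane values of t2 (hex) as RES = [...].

  t0: b5 25 bf 6d d0 ed 35 79
  t1: b5 79 25 35 bf ed 6d d0
  t2: 6d bf bf ed 25 6d b5 d0

RES = [ 0x6d  0xbf  0xbf  0xed  0x25  0x6d  0xb5  0xd0 ]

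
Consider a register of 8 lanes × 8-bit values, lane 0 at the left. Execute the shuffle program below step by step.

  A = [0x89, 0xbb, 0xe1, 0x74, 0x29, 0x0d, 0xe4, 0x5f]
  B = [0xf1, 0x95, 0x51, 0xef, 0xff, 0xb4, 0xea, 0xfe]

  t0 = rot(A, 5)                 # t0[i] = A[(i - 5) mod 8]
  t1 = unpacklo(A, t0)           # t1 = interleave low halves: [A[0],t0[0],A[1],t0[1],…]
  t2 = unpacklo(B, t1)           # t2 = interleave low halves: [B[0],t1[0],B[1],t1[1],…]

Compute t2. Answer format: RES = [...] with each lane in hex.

RES = [ 0xf1  0x89  0x95  0x74  0x51  0xbb  0xef  0x29 ]

  t0: 74 29 0d e4 5f 89 bb e1
  t1: 89 74 bb 29 e1 0d 74 e4
  t2: f1 89 95 74 51 bb ef 29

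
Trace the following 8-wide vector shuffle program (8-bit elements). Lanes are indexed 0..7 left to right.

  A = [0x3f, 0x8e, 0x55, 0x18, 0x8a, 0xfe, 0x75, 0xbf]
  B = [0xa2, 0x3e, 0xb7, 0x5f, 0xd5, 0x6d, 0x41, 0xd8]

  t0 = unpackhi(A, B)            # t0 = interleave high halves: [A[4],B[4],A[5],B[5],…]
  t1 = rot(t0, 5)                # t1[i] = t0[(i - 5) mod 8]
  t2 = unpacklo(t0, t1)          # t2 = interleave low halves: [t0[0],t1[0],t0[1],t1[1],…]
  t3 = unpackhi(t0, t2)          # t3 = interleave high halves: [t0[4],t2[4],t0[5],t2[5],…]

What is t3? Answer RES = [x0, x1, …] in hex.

RES = [0x75, 0xfe, 0x41, 0x41, 0xbf, 0x6d, 0xd8, 0xbf]

t0 = [0x8a, 0xd5, 0xfe, 0x6d, 0x75, 0x41, 0xbf, 0xd8]
t1 = [0x6d, 0x75, 0x41, 0xbf, 0xd8, 0x8a, 0xd5, 0xfe]
t2 = [0x8a, 0x6d, 0xd5, 0x75, 0xfe, 0x41, 0x6d, 0xbf]
t3 = [0x75, 0xfe, 0x41, 0x41, 0xbf, 0x6d, 0xd8, 0xbf]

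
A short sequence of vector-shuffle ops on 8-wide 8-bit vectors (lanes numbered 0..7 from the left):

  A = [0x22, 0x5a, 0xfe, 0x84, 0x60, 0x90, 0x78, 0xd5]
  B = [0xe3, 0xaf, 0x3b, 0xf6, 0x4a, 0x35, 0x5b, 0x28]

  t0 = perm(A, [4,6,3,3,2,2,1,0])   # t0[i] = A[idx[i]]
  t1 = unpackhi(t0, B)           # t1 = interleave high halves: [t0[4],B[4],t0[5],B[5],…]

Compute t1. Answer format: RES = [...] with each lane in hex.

RES = [0xfe, 0x4a, 0xfe, 0x35, 0x5a, 0x5b, 0x22, 0x28]

  t0: 60 78 84 84 fe fe 5a 22
  t1: fe 4a fe 35 5a 5b 22 28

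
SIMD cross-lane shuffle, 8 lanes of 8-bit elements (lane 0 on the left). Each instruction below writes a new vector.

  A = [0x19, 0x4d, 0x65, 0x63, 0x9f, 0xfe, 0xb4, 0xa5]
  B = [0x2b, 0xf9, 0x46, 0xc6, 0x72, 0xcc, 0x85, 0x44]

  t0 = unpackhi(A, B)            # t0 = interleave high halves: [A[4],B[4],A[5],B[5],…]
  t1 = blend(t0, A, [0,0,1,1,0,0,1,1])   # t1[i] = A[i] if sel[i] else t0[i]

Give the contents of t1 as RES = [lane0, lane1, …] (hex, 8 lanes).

→ t0 |9f|72|fe|cc|b4|85|a5|44|
→ t1 |9f|72|65|63|b4|85|b4|a5|

RES = [0x9f, 0x72, 0x65, 0x63, 0xb4, 0x85, 0xb4, 0xa5]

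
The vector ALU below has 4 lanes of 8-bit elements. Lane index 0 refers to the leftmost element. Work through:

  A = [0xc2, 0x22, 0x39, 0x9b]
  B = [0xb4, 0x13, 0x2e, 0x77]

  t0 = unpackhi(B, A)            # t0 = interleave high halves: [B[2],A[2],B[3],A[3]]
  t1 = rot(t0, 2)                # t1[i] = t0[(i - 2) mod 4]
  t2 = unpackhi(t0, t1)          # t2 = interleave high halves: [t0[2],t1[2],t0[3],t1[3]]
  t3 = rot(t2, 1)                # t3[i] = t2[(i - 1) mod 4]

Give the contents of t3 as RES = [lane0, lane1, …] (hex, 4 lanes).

→ t0 |2e|39|77|9b|
→ t1 |77|9b|2e|39|
→ t2 |77|2e|9b|39|
→ t3 |39|77|2e|9b|

RES = [ 0x39  0x77  0x2e  0x9b ]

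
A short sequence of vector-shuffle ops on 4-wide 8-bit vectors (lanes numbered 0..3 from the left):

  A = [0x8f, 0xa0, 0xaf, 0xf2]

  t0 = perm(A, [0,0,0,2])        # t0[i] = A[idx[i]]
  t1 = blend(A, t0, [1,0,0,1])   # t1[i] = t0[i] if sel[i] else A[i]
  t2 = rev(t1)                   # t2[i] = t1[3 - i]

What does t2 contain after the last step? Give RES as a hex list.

RES = [0xaf, 0xaf, 0xa0, 0x8f]

→ t0 |8f|8f|8f|af|
→ t1 |8f|a0|af|af|
→ t2 |af|af|a0|8f|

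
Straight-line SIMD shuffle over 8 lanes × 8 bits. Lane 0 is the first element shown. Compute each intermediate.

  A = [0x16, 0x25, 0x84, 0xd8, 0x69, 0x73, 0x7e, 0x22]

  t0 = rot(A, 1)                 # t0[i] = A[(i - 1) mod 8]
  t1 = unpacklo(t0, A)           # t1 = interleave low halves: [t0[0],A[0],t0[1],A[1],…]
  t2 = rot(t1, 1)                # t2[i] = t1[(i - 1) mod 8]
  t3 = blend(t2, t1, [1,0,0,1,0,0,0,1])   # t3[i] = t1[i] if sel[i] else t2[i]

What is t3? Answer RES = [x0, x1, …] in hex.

RES = [ 0x22  0x22  0x16  0x25  0x25  0x25  0x84  0xd8 ]

→ t0 |22|16|25|84|d8|69|73|7e|
→ t1 |22|16|16|25|25|84|84|d8|
→ t2 |d8|22|16|16|25|25|84|84|
→ t3 |22|22|16|25|25|25|84|d8|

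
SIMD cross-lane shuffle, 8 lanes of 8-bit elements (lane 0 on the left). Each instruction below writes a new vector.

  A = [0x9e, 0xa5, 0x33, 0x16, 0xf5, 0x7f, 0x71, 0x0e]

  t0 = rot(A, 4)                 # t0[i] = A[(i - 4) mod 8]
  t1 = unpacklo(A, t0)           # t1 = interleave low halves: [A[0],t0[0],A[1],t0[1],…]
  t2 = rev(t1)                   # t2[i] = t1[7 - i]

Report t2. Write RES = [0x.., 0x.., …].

t0 = [0xf5, 0x7f, 0x71, 0x0e, 0x9e, 0xa5, 0x33, 0x16]
t1 = [0x9e, 0xf5, 0xa5, 0x7f, 0x33, 0x71, 0x16, 0x0e]
t2 = [0x0e, 0x16, 0x71, 0x33, 0x7f, 0xa5, 0xf5, 0x9e]

RES = [ 0x0e  0x16  0x71  0x33  0x7f  0xa5  0xf5  0x9e ]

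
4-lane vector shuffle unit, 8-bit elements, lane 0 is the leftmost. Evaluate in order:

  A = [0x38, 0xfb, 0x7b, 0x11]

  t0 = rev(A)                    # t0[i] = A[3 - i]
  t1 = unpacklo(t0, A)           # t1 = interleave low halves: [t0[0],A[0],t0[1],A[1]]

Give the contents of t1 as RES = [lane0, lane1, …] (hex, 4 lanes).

→ t0 |11|7b|fb|38|
→ t1 |11|38|7b|fb|

RES = [0x11, 0x38, 0x7b, 0xfb]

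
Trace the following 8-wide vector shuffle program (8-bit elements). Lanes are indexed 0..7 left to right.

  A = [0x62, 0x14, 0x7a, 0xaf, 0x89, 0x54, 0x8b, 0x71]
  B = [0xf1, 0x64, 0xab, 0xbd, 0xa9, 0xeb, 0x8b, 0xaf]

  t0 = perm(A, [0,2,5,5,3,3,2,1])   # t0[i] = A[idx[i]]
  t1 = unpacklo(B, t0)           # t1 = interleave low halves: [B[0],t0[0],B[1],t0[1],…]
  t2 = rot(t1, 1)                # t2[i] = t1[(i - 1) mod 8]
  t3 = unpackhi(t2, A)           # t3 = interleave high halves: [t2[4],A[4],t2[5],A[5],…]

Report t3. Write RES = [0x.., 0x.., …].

→ t0 |62|7a|54|54|af|af|7a|14|
→ t1 |f1|62|64|7a|ab|54|bd|54|
→ t2 |54|f1|62|64|7a|ab|54|bd|
→ t3 |7a|89|ab|54|54|8b|bd|71|

RES = [ 0x7a  0x89  0xab  0x54  0x54  0x8b  0xbd  0x71 ]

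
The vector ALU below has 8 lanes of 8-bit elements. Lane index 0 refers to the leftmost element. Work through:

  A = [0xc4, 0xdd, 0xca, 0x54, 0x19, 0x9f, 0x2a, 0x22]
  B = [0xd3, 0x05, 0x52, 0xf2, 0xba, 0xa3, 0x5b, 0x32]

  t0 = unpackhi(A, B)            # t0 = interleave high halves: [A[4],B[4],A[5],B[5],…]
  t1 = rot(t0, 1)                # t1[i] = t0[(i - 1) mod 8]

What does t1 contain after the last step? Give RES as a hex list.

  t0: 19 ba 9f a3 2a 5b 22 32
  t1: 32 19 ba 9f a3 2a 5b 22

RES = [0x32, 0x19, 0xba, 0x9f, 0xa3, 0x2a, 0x5b, 0x22]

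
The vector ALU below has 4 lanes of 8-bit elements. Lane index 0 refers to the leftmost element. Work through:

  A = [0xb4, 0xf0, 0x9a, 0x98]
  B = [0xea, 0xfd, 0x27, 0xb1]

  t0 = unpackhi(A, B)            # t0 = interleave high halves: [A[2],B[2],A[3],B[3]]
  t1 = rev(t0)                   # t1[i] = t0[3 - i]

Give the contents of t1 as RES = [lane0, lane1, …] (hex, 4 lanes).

RES = [ 0xb1  0x98  0x27  0x9a ]

  t0: 9a 27 98 b1
  t1: b1 98 27 9a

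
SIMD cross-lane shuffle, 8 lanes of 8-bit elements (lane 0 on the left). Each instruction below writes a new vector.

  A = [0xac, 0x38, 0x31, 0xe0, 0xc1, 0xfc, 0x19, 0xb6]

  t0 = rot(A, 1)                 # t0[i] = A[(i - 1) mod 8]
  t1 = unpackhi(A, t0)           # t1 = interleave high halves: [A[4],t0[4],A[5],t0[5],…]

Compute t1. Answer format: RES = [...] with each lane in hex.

RES = [0xc1, 0xe0, 0xfc, 0xc1, 0x19, 0xfc, 0xb6, 0x19]

  t0: b6 ac 38 31 e0 c1 fc 19
  t1: c1 e0 fc c1 19 fc b6 19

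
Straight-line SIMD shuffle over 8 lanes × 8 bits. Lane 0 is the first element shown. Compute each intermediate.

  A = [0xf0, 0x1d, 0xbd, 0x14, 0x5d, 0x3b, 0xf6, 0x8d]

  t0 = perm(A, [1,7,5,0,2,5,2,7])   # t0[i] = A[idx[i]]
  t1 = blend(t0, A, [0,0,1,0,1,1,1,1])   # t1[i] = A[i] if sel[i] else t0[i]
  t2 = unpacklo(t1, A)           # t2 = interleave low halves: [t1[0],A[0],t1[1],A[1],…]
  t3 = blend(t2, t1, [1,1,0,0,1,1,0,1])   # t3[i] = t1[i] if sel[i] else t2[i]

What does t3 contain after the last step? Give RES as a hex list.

→ t0 |1d|8d|3b|f0|bd|3b|bd|8d|
→ t1 |1d|8d|bd|f0|5d|3b|f6|8d|
→ t2 |1d|f0|8d|1d|bd|bd|f0|14|
→ t3 |1d|8d|8d|1d|5d|3b|f0|8d|

RES = [ 0x1d  0x8d  0x8d  0x1d  0x5d  0x3b  0xf0  0x8d ]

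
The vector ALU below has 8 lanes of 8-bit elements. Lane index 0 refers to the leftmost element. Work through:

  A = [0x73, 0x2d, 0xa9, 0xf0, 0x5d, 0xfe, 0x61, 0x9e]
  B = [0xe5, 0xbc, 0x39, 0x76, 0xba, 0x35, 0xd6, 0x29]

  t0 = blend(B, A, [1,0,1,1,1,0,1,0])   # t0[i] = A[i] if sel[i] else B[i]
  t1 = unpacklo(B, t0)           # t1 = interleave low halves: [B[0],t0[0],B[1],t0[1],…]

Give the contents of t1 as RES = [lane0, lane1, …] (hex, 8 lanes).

RES = [ 0xe5  0x73  0xbc  0xbc  0x39  0xa9  0x76  0xf0 ]

t0 = [0x73, 0xbc, 0xa9, 0xf0, 0x5d, 0x35, 0x61, 0x29]
t1 = [0xe5, 0x73, 0xbc, 0xbc, 0x39, 0xa9, 0x76, 0xf0]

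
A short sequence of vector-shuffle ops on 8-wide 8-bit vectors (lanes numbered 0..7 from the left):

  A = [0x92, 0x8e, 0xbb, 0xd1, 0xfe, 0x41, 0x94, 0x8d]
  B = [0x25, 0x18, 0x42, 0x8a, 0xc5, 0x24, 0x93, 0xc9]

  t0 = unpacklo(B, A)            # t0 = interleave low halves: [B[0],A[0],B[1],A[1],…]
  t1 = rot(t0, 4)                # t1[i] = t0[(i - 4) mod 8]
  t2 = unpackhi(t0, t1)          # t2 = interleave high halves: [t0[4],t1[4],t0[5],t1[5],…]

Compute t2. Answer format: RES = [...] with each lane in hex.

  t0: 25 92 18 8e 42 bb 8a d1
  t1: 42 bb 8a d1 25 92 18 8e
  t2: 42 25 bb 92 8a 18 d1 8e

RES = [0x42, 0x25, 0xbb, 0x92, 0x8a, 0x18, 0xd1, 0x8e]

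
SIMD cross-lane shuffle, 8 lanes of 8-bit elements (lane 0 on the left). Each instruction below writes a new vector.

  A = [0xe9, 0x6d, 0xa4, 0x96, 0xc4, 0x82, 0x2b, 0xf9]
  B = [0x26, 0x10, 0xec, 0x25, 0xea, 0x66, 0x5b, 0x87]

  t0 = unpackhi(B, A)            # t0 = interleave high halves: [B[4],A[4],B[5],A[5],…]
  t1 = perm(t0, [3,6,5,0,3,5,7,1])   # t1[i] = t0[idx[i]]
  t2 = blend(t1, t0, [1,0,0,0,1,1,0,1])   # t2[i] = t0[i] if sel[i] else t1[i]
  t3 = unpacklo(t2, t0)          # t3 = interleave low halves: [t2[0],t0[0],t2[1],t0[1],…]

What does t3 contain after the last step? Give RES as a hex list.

t0 = [0xea, 0xc4, 0x66, 0x82, 0x5b, 0x2b, 0x87, 0xf9]
t1 = [0x82, 0x87, 0x2b, 0xea, 0x82, 0x2b, 0xf9, 0xc4]
t2 = [0xea, 0x87, 0x2b, 0xea, 0x5b, 0x2b, 0xf9, 0xf9]
t3 = [0xea, 0xea, 0x87, 0xc4, 0x2b, 0x66, 0xea, 0x82]

RES = [ 0xea  0xea  0x87  0xc4  0x2b  0x66  0xea  0x82 ]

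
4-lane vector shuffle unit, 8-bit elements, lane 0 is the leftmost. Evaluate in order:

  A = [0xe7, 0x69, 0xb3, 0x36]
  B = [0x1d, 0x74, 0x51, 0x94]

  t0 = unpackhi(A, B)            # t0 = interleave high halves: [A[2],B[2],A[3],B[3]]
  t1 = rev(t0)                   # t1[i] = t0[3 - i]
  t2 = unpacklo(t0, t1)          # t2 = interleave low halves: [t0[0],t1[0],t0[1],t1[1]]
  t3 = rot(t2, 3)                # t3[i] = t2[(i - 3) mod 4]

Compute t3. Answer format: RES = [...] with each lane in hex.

  t0: b3 51 36 94
  t1: 94 36 51 b3
  t2: b3 94 51 36
  t3: 94 51 36 b3

RES = [0x94, 0x51, 0x36, 0xb3]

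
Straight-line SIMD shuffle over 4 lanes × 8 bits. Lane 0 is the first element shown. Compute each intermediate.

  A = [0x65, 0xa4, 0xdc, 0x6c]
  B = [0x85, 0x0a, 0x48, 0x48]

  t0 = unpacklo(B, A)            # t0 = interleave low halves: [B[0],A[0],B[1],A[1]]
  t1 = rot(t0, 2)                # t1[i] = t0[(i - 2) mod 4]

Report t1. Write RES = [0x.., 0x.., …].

RES = [0x0a, 0xa4, 0x85, 0x65]

→ t0 |85|65|0a|a4|
→ t1 |0a|a4|85|65|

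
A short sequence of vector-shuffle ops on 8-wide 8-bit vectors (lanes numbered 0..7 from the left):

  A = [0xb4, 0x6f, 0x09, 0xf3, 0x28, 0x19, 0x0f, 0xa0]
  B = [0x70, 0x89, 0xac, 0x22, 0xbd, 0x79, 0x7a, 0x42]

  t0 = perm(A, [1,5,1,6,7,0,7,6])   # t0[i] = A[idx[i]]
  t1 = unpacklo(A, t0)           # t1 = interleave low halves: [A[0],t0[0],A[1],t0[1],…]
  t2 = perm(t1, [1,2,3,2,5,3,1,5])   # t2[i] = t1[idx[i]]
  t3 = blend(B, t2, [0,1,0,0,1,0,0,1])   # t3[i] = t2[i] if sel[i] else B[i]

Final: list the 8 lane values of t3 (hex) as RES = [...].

t0 = [0x6f, 0x19, 0x6f, 0x0f, 0xa0, 0xb4, 0xa0, 0x0f]
t1 = [0xb4, 0x6f, 0x6f, 0x19, 0x09, 0x6f, 0xf3, 0x0f]
t2 = [0x6f, 0x6f, 0x19, 0x6f, 0x6f, 0x19, 0x6f, 0x6f]
t3 = [0x70, 0x6f, 0xac, 0x22, 0x6f, 0x79, 0x7a, 0x6f]

RES = [ 0x70  0x6f  0xac  0x22  0x6f  0x79  0x7a  0x6f ]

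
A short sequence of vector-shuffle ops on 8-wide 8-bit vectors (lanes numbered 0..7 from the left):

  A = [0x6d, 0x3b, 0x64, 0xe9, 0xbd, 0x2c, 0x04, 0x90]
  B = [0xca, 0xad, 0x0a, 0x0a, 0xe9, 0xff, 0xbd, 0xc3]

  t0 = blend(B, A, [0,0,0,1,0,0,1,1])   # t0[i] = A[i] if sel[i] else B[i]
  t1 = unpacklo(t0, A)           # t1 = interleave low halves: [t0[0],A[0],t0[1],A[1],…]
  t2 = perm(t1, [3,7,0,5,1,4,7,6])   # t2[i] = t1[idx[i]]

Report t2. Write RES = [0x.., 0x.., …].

t0 = [0xca, 0xad, 0x0a, 0xe9, 0xe9, 0xff, 0x04, 0x90]
t1 = [0xca, 0x6d, 0xad, 0x3b, 0x0a, 0x64, 0xe9, 0xe9]
t2 = [0x3b, 0xe9, 0xca, 0x64, 0x6d, 0x0a, 0xe9, 0xe9]

RES = [ 0x3b  0xe9  0xca  0x64  0x6d  0x0a  0xe9  0xe9 ]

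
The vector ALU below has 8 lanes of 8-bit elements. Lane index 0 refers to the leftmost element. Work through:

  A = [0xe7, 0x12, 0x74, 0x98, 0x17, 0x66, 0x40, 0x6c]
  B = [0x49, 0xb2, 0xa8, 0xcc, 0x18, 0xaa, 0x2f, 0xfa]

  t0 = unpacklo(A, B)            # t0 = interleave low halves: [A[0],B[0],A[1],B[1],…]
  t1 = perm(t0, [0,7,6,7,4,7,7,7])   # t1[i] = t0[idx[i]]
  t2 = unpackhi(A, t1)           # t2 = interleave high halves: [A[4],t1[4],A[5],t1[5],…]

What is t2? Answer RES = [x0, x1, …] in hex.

→ t0 |e7|49|12|b2|74|a8|98|cc|
→ t1 |e7|cc|98|cc|74|cc|cc|cc|
→ t2 |17|74|66|cc|40|cc|6c|cc|

RES = [ 0x17  0x74  0x66  0xcc  0x40  0xcc  0x6c  0xcc ]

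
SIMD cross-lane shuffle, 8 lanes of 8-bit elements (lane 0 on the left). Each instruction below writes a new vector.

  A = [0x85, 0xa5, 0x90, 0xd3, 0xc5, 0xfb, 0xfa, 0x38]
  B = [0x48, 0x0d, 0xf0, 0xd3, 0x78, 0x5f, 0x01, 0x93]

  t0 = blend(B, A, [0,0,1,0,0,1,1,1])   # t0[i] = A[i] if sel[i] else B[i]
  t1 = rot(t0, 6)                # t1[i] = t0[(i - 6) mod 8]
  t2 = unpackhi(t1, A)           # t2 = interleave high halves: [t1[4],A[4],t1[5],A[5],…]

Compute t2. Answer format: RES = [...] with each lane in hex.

→ t0 |48|0d|90|d3|78|fb|fa|38|
→ t1 |90|d3|78|fb|fa|38|48|0d|
→ t2 |fa|c5|38|fb|48|fa|0d|38|

RES = [ 0xfa  0xc5  0x38  0xfb  0x48  0xfa  0x0d  0x38 ]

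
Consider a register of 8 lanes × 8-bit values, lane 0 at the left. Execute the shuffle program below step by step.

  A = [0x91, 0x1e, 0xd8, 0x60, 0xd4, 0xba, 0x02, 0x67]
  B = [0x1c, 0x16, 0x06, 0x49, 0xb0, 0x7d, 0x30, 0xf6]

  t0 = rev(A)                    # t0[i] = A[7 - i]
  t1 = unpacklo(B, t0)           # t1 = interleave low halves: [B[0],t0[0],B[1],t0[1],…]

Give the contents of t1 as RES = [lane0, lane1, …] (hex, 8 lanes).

  t0: 67 02 ba d4 60 d8 1e 91
  t1: 1c 67 16 02 06 ba 49 d4

RES = [ 0x1c  0x67  0x16  0x02  0x06  0xba  0x49  0xd4 ]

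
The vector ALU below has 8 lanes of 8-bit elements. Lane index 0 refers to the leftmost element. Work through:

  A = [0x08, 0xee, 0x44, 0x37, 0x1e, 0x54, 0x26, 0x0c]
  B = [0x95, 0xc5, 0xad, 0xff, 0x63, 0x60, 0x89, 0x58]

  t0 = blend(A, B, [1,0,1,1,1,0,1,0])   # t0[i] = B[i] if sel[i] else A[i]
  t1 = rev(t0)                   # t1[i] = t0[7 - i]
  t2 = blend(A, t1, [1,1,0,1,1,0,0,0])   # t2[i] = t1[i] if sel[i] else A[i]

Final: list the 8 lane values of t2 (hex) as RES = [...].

→ t0 |95|ee|ad|ff|63|54|89|0c|
→ t1 |0c|89|54|63|ff|ad|ee|95|
→ t2 |0c|89|44|63|ff|54|26|0c|

RES = [0x0c, 0x89, 0x44, 0x63, 0xff, 0x54, 0x26, 0x0c]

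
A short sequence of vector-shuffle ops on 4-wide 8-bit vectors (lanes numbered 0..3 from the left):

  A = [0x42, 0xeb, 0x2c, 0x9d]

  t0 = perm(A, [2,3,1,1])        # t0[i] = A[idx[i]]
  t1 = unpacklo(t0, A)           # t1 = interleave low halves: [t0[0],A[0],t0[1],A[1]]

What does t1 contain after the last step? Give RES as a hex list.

t0 = [0x2c, 0x9d, 0xeb, 0xeb]
t1 = [0x2c, 0x42, 0x9d, 0xeb]

RES = [0x2c, 0x42, 0x9d, 0xeb]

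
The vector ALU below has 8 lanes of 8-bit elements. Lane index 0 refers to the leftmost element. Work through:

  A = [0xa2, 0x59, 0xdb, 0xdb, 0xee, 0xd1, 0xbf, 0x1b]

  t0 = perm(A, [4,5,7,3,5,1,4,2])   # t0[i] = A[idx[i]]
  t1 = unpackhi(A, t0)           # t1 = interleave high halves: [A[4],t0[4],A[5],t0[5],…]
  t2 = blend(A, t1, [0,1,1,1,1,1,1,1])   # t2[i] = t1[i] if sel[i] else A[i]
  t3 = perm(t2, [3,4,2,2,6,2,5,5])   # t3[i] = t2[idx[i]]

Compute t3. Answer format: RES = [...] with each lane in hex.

RES = [0x59, 0xbf, 0xd1, 0xd1, 0x1b, 0xd1, 0xee, 0xee]

  t0: ee d1 1b db d1 59 ee db
  t1: ee d1 d1 59 bf ee 1b db
  t2: a2 d1 d1 59 bf ee 1b db
  t3: 59 bf d1 d1 1b d1 ee ee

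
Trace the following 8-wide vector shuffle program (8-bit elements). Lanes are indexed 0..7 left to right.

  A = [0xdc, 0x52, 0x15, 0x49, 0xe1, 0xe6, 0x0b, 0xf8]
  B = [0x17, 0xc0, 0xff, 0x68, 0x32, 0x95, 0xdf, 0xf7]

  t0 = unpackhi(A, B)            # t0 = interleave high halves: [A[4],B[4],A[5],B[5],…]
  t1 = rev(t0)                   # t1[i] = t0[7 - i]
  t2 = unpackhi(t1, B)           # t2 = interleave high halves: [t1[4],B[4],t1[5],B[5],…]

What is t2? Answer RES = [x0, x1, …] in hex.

t0 = [0xe1, 0x32, 0xe6, 0x95, 0x0b, 0xdf, 0xf8, 0xf7]
t1 = [0xf7, 0xf8, 0xdf, 0x0b, 0x95, 0xe6, 0x32, 0xe1]
t2 = [0x95, 0x32, 0xe6, 0x95, 0x32, 0xdf, 0xe1, 0xf7]

RES = [0x95, 0x32, 0xe6, 0x95, 0x32, 0xdf, 0xe1, 0xf7]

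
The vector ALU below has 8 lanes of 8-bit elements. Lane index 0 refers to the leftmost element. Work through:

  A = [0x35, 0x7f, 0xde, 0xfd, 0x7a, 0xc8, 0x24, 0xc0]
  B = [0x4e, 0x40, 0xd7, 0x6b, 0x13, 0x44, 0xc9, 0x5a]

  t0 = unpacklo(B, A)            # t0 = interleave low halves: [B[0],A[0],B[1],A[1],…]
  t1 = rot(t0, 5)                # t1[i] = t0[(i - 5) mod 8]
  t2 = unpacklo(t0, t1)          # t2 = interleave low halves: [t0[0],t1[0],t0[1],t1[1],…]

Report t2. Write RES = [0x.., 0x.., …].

RES = [ 0x4e  0x7f  0x35  0xd7  0x40  0xde  0x7f  0x6b ]

t0 = [0x4e, 0x35, 0x40, 0x7f, 0xd7, 0xde, 0x6b, 0xfd]
t1 = [0x7f, 0xd7, 0xde, 0x6b, 0xfd, 0x4e, 0x35, 0x40]
t2 = [0x4e, 0x7f, 0x35, 0xd7, 0x40, 0xde, 0x7f, 0x6b]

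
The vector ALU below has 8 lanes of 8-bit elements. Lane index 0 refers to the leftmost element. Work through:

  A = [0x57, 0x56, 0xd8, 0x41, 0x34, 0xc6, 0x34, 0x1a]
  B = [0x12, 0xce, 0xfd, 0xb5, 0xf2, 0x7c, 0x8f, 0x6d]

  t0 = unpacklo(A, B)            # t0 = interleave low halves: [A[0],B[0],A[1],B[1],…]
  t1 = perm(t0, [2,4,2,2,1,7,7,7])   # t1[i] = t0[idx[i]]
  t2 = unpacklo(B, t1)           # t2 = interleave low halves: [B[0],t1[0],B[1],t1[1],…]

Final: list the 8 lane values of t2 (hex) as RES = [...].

→ t0 |57|12|56|ce|d8|fd|41|b5|
→ t1 |56|d8|56|56|12|b5|b5|b5|
→ t2 |12|56|ce|d8|fd|56|b5|56|

RES = [ 0x12  0x56  0xce  0xd8  0xfd  0x56  0xb5  0x56 ]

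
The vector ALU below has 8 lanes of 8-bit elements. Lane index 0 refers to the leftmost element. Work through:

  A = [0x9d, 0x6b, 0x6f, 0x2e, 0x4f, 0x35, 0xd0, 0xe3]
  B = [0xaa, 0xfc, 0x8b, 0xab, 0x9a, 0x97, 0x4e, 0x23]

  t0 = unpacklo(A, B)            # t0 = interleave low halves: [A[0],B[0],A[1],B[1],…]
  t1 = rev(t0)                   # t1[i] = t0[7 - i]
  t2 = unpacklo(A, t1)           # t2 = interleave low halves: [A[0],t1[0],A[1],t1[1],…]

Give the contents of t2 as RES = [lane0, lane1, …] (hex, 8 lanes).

RES = [0x9d, 0xab, 0x6b, 0x2e, 0x6f, 0x8b, 0x2e, 0x6f]

t0 = [0x9d, 0xaa, 0x6b, 0xfc, 0x6f, 0x8b, 0x2e, 0xab]
t1 = [0xab, 0x2e, 0x8b, 0x6f, 0xfc, 0x6b, 0xaa, 0x9d]
t2 = [0x9d, 0xab, 0x6b, 0x2e, 0x6f, 0x8b, 0x2e, 0x6f]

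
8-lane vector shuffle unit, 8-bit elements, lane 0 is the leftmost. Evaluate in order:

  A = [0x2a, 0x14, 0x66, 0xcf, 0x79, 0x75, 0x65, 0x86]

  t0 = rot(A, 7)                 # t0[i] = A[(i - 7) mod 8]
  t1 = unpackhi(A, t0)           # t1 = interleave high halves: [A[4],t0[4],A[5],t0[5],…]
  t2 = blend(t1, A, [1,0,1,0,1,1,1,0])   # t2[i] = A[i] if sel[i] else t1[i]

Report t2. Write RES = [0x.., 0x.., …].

t0 = [0x14, 0x66, 0xcf, 0x79, 0x75, 0x65, 0x86, 0x2a]
t1 = [0x79, 0x75, 0x75, 0x65, 0x65, 0x86, 0x86, 0x2a]
t2 = [0x2a, 0x75, 0x66, 0x65, 0x79, 0x75, 0x65, 0x2a]

RES = [ 0x2a  0x75  0x66  0x65  0x79  0x75  0x65  0x2a ]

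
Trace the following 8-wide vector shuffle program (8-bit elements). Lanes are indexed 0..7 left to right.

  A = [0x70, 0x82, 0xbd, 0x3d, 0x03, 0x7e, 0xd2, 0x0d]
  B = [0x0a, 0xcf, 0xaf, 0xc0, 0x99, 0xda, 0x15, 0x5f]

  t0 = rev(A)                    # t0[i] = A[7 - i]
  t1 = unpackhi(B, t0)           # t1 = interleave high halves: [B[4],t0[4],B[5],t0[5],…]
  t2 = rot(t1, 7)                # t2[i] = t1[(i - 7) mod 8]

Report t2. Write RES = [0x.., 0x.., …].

→ t0 |0d|d2|7e|03|3d|bd|82|70|
→ t1 |99|3d|da|bd|15|82|5f|70|
→ t2 |3d|da|bd|15|82|5f|70|99|

RES = [0x3d, 0xda, 0xbd, 0x15, 0x82, 0x5f, 0x70, 0x99]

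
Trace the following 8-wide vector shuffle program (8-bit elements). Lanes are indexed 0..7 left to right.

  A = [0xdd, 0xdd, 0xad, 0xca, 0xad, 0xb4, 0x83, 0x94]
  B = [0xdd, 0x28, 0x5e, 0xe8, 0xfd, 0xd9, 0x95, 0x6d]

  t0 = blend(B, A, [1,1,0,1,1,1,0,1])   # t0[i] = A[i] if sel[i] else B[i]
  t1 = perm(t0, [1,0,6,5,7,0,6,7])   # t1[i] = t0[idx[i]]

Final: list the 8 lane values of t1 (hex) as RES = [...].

RES = [ 0xdd  0xdd  0x95  0xb4  0x94  0xdd  0x95  0x94 ]

t0 = [0xdd, 0xdd, 0x5e, 0xca, 0xad, 0xb4, 0x95, 0x94]
t1 = [0xdd, 0xdd, 0x95, 0xb4, 0x94, 0xdd, 0x95, 0x94]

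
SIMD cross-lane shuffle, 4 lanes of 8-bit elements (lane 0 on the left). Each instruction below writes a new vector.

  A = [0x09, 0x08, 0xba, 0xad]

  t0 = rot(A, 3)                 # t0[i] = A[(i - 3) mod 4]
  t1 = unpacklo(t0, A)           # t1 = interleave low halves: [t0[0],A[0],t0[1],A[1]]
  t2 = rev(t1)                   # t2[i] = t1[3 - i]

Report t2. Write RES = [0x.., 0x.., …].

→ t0 |08|ba|ad|09|
→ t1 |08|09|ba|08|
→ t2 |08|ba|09|08|

RES = [ 0x08  0xba  0x09  0x08 ]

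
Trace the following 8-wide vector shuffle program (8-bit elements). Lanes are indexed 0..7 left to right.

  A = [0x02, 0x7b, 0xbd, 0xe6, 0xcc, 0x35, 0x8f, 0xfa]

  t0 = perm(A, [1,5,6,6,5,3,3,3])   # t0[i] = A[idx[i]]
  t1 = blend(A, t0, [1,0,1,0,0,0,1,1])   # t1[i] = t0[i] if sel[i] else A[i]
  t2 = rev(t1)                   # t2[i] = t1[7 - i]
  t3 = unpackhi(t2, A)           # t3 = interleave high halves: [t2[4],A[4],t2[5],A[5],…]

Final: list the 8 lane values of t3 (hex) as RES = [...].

→ t0 |7b|35|8f|8f|35|e6|e6|e6|
→ t1 |7b|7b|8f|e6|cc|35|e6|e6|
→ t2 |e6|e6|35|cc|e6|8f|7b|7b|
→ t3 |e6|cc|8f|35|7b|8f|7b|fa|

RES = [0xe6, 0xcc, 0x8f, 0x35, 0x7b, 0x8f, 0x7b, 0xfa]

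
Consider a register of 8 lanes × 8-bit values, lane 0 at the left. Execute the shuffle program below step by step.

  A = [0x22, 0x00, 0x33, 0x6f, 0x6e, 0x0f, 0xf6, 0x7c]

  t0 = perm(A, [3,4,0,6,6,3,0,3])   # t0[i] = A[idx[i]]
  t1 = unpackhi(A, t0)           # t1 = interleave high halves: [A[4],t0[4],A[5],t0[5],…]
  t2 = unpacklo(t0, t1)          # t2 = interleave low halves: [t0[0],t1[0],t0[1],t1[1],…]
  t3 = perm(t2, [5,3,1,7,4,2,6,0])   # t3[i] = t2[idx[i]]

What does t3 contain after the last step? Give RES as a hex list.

RES = [0x0f, 0xf6, 0x6e, 0x6f, 0x22, 0x6e, 0xf6, 0x6f]

t0 = [0x6f, 0x6e, 0x22, 0xf6, 0xf6, 0x6f, 0x22, 0x6f]
t1 = [0x6e, 0xf6, 0x0f, 0x6f, 0xf6, 0x22, 0x7c, 0x6f]
t2 = [0x6f, 0x6e, 0x6e, 0xf6, 0x22, 0x0f, 0xf6, 0x6f]
t3 = [0x0f, 0xf6, 0x6e, 0x6f, 0x22, 0x6e, 0xf6, 0x6f]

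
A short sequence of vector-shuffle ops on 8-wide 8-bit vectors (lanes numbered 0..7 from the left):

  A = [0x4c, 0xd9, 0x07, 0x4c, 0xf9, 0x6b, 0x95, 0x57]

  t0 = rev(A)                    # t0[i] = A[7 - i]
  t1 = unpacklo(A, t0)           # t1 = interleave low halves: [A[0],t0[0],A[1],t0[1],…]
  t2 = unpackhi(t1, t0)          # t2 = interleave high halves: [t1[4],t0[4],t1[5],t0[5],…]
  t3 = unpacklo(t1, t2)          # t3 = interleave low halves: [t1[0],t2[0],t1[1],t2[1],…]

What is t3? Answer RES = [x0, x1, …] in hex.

t0 = [0x57, 0x95, 0x6b, 0xf9, 0x4c, 0x07, 0xd9, 0x4c]
t1 = [0x4c, 0x57, 0xd9, 0x95, 0x07, 0x6b, 0x4c, 0xf9]
t2 = [0x07, 0x4c, 0x6b, 0x07, 0x4c, 0xd9, 0xf9, 0x4c]
t3 = [0x4c, 0x07, 0x57, 0x4c, 0xd9, 0x6b, 0x95, 0x07]

RES = [ 0x4c  0x07  0x57  0x4c  0xd9  0x6b  0x95  0x07 ]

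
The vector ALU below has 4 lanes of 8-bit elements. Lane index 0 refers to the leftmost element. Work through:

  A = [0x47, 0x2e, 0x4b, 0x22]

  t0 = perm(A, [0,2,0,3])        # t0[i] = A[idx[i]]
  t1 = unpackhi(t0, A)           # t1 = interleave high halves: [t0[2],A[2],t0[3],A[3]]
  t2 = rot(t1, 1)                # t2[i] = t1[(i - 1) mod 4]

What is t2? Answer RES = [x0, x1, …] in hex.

RES = [ 0x22  0x47  0x4b  0x22 ]

t0 = [0x47, 0x4b, 0x47, 0x22]
t1 = [0x47, 0x4b, 0x22, 0x22]
t2 = [0x22, 0x47, 0x4b, 0x22]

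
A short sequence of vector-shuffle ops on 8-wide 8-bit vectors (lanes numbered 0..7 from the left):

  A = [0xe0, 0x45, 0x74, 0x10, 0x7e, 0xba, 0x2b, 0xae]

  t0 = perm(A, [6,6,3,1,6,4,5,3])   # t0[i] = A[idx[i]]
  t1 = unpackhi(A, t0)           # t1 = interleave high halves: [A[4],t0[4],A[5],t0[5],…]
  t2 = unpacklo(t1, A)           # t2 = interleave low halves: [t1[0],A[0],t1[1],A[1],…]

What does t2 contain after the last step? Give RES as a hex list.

t0 = [0x2b, 0x2b, 0x10, 0x45, 0x2b, 0x7e, 0xba, 0x10]
t1 = [0x7e, 0x2b, 0xba, 0x7e, 0x2b, 0xba, 0xae, 0x10]
t2 = [0x7e, 0xe0, 0x2b, 0x45, 0xba, 0x74, 0x7e, 0x10]

RES = [0x7e, 0xe0, 0x2b, 0x45, 0xba, 0x74, 0x7e, 0x10]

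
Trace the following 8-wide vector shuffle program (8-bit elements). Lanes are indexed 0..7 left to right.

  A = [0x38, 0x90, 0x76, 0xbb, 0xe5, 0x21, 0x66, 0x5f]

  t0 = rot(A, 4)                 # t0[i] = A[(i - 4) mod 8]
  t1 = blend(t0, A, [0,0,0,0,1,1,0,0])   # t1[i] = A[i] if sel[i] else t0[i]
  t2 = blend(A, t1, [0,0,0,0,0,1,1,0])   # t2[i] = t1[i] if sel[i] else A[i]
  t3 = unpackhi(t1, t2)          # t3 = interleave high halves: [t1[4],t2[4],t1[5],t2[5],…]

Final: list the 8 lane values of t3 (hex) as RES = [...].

RES = [0xe5, 0xe5, 0x21, 0x21, 0x76, 0x76, 0xbb, 0x5f]

→ t0 |e5|21|66|5f|38|90|76|bb|
→ t1 |e5|21|66|5f|e5|21|76|bb|
→ t2 |38|90|76|bb|e5|21|76|5f|
→ t3 |e5|e5|21|21|76|76|bb|5f|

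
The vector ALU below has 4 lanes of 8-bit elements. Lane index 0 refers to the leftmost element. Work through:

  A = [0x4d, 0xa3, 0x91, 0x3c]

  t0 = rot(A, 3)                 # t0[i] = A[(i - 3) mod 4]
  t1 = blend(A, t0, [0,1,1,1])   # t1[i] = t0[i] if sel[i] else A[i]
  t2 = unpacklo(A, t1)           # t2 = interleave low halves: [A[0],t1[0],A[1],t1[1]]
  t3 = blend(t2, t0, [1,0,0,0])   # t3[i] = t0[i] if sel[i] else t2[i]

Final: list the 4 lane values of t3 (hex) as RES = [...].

RES = [ 0xa3  0x4d  0xa3  0x91 ]

  t0: a3 91 3c 4d
  t1: 4d 91 3c 4d
  t2: 4d 4d a3 91
  t3: a3 4d a3 91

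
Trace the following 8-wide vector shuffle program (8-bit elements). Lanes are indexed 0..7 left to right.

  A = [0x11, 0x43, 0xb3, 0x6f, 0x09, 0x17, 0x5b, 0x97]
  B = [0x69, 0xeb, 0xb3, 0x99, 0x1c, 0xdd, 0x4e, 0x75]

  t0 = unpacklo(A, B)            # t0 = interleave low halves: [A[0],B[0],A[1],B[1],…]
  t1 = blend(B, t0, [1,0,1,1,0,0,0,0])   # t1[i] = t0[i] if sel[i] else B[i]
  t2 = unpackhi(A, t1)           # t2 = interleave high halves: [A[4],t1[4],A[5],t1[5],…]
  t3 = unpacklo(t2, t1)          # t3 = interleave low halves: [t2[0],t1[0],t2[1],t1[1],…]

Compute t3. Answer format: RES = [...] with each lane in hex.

→ t0 |11|69|43|eb|b3|b3|6f|99|
→ t1 |11|eb|43|eb|1c|dd|4e|75|
→ t2 |09|1c|17|dd|5b|4e|97|75|
→ t3 |09|11|1c|eb|17|43|dd|eb|

RES = [ 0x09  0x11  0x1c  0xeb  0x17  0x43  0xdd  0xeb ]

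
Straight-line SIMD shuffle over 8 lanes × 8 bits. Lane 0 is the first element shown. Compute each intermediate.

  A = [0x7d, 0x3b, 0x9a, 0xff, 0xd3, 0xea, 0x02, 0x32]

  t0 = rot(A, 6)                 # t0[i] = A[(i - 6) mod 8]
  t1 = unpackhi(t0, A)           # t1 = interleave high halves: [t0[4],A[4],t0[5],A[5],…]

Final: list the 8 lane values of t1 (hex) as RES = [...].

RES = [0x02, 0xd3, 0x32, 0xea, 0x7d, 0x02, 0x3b, 0x32]

→ t0 |9a|ff|d3|ea|02|32|7d|3b|
→ t1 |02|d3|32|ea|7d|02|3b|32|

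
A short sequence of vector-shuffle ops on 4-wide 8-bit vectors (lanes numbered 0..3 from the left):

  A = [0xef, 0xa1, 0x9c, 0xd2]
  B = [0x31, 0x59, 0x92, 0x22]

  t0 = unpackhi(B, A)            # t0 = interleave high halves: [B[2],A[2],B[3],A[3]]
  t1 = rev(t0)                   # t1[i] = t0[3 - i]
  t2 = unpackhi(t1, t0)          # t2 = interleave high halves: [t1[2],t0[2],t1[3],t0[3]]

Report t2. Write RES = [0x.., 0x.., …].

→ t0 |92|9c|22|d2|
→ t1 |d2|22|9c|92|
→ t2 |9c|22|92|d2|

RES = [0x9c, 0x22, 0x92, 0xd2]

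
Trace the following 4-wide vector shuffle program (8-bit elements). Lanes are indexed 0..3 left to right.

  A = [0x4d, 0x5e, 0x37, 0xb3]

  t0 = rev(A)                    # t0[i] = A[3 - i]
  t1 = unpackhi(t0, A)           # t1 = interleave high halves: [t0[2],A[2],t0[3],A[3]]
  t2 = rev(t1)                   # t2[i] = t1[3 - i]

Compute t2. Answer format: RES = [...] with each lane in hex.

→ t0 |b3|37|5e|4d|
→ t1 |5e|37|4d|b3|
→ t2 |b3|4d|37|5e|

RES = [ 0xb3  0x4d  0x37  0x5e ]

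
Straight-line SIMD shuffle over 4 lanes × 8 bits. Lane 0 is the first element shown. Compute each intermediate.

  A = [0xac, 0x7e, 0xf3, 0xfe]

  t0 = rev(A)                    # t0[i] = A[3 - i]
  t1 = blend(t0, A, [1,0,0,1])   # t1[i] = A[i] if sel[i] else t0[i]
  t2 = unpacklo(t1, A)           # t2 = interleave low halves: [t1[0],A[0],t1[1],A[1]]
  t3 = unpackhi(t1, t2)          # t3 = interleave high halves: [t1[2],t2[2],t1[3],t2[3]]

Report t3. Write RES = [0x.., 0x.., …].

RES = [0x7e, 0xf3, 0xfe, 0x7e]

t0 = [0xfe, 0xf3, 0x7e, 0xac]
t1 = [0xac, 0xf3, 0x7e, 0xfe]
t2 = [0xac, 0xac, 0xf3, 0x7e]
t3 = [0x7e, 0xf3, 0xfe, 0x7e]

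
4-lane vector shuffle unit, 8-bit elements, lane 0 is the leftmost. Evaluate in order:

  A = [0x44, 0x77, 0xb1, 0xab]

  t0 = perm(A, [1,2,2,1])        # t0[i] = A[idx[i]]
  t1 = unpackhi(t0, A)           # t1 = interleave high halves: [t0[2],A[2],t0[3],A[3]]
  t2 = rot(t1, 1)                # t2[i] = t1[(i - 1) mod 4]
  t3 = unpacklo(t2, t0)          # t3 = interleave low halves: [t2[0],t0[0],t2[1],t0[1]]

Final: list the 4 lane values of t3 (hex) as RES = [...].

RES = [ 0xab  0x77  0xb1  0xb1 ]

  t0: 77 b1 b1 77
  t1: b1 b1 77 ab
  t2: ab b1 b1 77
  t3: ab 77 b1 b1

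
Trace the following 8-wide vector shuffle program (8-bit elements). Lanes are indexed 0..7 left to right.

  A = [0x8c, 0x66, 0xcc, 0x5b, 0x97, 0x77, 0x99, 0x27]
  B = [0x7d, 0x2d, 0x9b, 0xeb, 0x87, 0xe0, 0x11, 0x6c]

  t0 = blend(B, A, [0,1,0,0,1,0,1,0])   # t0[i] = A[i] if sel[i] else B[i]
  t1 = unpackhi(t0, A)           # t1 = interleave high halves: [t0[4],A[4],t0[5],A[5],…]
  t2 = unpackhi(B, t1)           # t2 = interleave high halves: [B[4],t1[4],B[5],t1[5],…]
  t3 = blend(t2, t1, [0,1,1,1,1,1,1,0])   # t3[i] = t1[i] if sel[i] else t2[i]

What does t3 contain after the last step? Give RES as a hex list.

RES = [ 0x87  0x97  0xe0  0x77  0x99  0x99  0x6c  0x27 ]

  t0: 7d 66 9b eb 97 e0 99 6c
  t1: 97 97 e0 77 99 99 6c 27
  t2: 87 99 e0 99 11 6c 6c 27
  t3: 87 97 e0 77 99 99 6c 27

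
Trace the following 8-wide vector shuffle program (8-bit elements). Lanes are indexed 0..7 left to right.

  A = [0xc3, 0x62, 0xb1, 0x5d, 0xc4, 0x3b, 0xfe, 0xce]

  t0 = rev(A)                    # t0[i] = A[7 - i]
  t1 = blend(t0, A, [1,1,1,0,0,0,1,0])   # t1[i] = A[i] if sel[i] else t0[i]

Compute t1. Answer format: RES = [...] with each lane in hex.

  t0: ce fe 3b c4 5d b1 62 c3
  t1: c3 62 b1 c4 5d b1 fe c3

RES = [0xc3, 0x62, 0xb1, 0xc4, 0x5d, 0xb1, 0xfe, 0xc3]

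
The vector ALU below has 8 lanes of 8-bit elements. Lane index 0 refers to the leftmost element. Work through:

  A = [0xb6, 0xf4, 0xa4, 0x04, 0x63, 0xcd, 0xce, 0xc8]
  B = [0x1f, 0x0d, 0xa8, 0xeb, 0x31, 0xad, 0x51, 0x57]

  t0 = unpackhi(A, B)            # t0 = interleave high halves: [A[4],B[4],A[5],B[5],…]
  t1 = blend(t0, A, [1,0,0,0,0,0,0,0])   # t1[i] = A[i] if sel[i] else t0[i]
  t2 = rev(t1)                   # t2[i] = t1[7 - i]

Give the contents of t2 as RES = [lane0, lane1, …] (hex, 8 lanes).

  t0: 63 31 cd ad ce 51 c8 57
  t1: b6 31 cd ad ce 51 c8 57
  t2: 57 c8 51 ce ad cd 31 b6

RES = [ 0x57  0xc8  0x51  0xce  0xad  0xcd  0x31  0xb6 ]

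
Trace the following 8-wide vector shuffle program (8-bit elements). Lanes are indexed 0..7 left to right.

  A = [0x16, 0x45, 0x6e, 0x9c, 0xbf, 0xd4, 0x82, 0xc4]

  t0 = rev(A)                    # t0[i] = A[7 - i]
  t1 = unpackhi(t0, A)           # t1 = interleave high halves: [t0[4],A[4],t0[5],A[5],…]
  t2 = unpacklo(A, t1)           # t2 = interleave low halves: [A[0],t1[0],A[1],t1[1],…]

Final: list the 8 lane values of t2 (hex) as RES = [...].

t0 = [0xc4, 0x82, 0xd4, 0xbf, 0x9c, 0x6e, 0x45, 0x16]
t1 = [0x9c, 0xbf, 0x6e, 0xd4, 0x45, 0x82, 0x16, 0xc4]
t2 = [0x16, 0x9c, 0x45, 0xbf, 0x6e, 0x6e, 0x9c, 0xd4]

RES = [0x16, 0x9c, 0x45, 0xbf, 0x6e, 0x6e, 0x9c, 0xd4]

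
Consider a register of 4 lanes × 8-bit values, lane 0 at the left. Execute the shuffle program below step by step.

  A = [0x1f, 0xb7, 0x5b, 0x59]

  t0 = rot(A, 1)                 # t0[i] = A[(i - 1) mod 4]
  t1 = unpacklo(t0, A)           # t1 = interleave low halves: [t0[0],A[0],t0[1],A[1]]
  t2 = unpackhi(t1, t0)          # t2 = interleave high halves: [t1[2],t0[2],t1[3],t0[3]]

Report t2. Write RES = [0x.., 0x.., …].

RES = [0x1f, 0xb7, 0xb7, 0x5b]

→ t0 |59|1f|b7|5b|
→ t1 |59|1f|1f|b7|
→ t2 |1f|b7|b7|5b|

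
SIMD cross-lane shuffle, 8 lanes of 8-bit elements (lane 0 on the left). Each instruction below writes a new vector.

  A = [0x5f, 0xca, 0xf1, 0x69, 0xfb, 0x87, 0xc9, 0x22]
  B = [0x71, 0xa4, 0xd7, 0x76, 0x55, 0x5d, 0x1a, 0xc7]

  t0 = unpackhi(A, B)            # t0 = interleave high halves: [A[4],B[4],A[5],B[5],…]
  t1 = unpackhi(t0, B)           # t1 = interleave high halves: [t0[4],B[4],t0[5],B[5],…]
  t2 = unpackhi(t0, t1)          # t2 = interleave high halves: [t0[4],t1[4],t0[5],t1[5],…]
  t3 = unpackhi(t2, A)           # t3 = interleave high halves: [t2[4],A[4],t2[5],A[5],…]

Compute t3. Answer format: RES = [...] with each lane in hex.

RES = [ 0x22  0xfb  0xc7  0x87  0xc7  0xc9  0xc7  0x22 ]

→ t0 |fb|55|87|5d|c9|1a|22|c7|
→ t1 |c9|55|1a|5d|22|1a|c7|c7|
→ t2 |c9|22|1a|1a|22|c7|c7|c7|
→ t3 |22|fb|c7|87|c7|c9|c7|22|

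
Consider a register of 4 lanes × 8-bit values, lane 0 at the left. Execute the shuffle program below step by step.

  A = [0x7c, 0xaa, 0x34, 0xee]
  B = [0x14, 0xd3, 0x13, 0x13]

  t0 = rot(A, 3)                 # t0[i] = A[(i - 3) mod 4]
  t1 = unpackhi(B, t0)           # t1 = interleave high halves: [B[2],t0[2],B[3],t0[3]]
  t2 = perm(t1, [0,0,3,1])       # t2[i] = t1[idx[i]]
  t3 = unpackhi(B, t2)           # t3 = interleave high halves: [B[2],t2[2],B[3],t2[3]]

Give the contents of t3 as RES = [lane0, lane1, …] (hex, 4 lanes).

RES = [ 0x13  0x7c  0x13  0xee ]

t0 = [0xaa, 0x34, 0xee, 0x7c]
t1 = [0x13, 0xee, 0x13, 0x7c]
t2 = [0x13, 0x13, 0x7c, 0xee]
t3 = [0x13, 0x7c, 0x13, 0xee]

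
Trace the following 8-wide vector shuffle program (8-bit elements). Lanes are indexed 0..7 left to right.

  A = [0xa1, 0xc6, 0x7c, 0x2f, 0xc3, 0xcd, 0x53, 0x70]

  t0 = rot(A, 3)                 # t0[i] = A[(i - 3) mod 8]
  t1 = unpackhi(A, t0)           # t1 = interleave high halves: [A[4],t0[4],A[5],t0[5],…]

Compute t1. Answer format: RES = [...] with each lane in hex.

RES = [ 0xc3  0xc6  0xcd  0x7c  0x53  0x2f  0x70  0xc3 ]

→ t0 |cd|53|70|a1|c6|7c|2f|c3|
→ t1 |c3|c6|cd|7c|53|2f|70|c3|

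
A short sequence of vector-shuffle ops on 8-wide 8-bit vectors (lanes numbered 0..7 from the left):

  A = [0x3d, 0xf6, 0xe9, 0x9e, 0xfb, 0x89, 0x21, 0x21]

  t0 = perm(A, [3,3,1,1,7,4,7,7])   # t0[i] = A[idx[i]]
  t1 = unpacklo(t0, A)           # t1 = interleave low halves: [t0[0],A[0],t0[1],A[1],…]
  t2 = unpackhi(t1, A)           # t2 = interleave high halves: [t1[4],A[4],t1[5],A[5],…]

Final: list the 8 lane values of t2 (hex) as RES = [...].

→ t0 |9e|9e|f6|f6|21|fb|21|21|
→ t1 |9e|3d|9e|f6|f6|e9|f6|9e|
→ t2 |f6|fb|e9|89|f6|21|9e|21|

RES = [0xf6, 0xfb, 0xe9, 0x89, 0xf6, 0x21, 0x9e, 0x21]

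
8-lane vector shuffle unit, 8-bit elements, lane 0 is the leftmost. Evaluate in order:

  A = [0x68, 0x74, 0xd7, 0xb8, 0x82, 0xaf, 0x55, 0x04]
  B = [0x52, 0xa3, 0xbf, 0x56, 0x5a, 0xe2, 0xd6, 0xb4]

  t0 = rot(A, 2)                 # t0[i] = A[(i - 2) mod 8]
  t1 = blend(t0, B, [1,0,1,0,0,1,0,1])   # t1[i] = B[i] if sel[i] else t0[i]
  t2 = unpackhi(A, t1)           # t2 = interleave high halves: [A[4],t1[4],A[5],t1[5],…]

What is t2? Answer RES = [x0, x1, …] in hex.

  t0: 55 04 68 74 d7 b8 82 af
  t1: 52 04 bf 74 d7 e2 82 b4
  t2: 82 d7 af e2 55 82 04 b4

RES = [0x82, 0xd7, 0xaf, 0xe2, 0x55, 0x82, 0x04, 0xb4]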